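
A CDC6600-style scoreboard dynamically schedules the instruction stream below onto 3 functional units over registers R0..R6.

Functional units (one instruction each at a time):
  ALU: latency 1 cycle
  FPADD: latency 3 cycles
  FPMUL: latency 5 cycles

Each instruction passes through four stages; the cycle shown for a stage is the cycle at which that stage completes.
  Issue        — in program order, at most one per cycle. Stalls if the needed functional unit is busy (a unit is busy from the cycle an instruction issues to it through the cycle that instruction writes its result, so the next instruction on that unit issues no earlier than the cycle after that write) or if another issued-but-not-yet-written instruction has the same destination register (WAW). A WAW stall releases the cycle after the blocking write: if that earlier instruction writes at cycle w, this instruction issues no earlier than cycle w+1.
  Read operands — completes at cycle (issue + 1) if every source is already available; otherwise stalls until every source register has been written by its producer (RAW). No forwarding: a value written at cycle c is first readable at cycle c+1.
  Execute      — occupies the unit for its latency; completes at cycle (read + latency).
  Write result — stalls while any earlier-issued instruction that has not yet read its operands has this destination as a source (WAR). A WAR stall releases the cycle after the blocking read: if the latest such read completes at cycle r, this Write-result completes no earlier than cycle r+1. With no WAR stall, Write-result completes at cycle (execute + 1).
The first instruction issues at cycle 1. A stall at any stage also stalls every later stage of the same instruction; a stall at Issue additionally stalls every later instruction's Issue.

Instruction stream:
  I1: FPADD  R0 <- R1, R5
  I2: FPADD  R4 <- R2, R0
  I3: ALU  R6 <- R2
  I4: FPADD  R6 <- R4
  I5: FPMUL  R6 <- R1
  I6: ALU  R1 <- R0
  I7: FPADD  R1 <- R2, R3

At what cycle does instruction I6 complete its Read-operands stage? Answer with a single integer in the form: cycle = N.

[1] issue I1 (FPADD)
[2] I1 read-ops
[5] I1 finished on FPADD
[6] I1→R0
[7] issue I2 (FPADD)
[8] I2 read-ops | issue I3 (ALU)
[9] I3 read-ops
[10] I3 finished on ALU
[11] I2 finished on FPADD | I3→R6
[12] I2→R4
[13] issue I4 (FPADD)
[14] I4 read-ops
[17] I4 finished on FPADD
[18] I4→R6
[19] issue I5 (FPMUL)
[20] I5 read-ops | issue I6 (ALU)
[21] I6 read-ops
[22] I6 finished on ALU
[23] I6→R1
[24] issue I7 (FPADD)
[25] I5 finished on FPMUL | I7 read-ops
[26] I5→R6
[28] I7 finished on FPADD
[29] I7→R1

cycle = 21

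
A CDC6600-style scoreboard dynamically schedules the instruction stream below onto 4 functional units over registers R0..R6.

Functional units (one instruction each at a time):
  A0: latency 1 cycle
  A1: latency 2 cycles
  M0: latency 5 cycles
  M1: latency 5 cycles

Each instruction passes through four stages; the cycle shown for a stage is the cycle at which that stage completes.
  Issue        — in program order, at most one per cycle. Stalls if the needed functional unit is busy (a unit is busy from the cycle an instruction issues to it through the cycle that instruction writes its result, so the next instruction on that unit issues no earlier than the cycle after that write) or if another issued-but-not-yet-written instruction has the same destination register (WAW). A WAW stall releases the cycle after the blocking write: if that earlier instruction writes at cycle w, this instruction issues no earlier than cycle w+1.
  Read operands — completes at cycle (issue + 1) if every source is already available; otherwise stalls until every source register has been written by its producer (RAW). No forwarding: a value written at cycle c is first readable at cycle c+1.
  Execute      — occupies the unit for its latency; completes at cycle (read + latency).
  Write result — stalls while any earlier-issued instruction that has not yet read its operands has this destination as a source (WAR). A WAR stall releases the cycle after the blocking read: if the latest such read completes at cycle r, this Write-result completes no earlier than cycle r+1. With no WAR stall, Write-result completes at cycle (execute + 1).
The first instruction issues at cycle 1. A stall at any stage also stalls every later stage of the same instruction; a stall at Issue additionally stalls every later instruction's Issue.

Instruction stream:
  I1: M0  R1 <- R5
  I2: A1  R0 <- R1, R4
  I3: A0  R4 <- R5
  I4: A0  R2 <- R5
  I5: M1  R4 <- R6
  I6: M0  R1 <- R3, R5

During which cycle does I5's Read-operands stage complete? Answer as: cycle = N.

[1] issue I1 (M0)
[2] I1 read-ops | issue I2 (A1)
[3] issue I3 (A0)
[4] I3 read-ops
[5] I3 finished on A0
[7] I1 finished on M0
[8] I1→R1
[9] I2 read-ops
[10] I3→R4
[11] I2 finished on A1 | issue I4 (A0)
[12] I2→R0 | I4 read-ops | issue I5 (M1)
[13] I4 finished on A0 | I5 read-ops | issue I6 (M0)
[14] I4→R2 | I6 read-ops
[18] I5 finished on M1
[19] I5→R4 | I6 finished on M0
[20] I6→R1

cycle = 13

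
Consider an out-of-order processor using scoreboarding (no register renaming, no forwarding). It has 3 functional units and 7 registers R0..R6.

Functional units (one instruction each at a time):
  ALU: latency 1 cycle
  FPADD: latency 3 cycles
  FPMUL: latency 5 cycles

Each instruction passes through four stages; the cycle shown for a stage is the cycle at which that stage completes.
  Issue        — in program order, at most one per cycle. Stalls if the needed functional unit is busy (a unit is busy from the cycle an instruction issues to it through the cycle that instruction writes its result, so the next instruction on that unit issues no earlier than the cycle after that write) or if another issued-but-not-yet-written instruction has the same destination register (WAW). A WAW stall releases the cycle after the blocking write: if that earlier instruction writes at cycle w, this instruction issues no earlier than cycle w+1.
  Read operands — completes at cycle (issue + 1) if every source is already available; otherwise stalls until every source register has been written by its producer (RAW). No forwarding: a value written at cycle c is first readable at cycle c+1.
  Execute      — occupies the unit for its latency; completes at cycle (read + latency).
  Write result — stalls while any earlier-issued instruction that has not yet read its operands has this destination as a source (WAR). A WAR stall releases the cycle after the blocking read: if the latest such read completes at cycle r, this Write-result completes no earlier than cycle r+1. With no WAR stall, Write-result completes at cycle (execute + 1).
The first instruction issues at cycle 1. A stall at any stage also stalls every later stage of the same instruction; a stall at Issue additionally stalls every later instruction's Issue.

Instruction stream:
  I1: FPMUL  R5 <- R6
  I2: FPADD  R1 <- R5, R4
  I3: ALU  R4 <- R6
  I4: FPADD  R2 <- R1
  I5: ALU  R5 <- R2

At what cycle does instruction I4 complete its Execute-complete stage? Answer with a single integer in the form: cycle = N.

cycle = 18

cycle 1: I1 dispatched to FPMUL
cycle 2: I1 operands ready | I2 dispatched to FPADD
cycle 3: I3 dispatched to ALU
cycle 4: I3 operands ready
cycle 5: I3 complete
cycle 7: I1 complete
cycle 8: R5←I1
cycle 9: I2 operands ready
cycle 10: R4←I3
cycle 12: I2 complete
cycle 13: R1←I2
cycle 14: I4 dispatched to FPADD
cycle 15: I4 operands ready | I5 dispatched to ALU
cycle 18: I4 complete
cycle 19: R2←I4
cycle 20: I5 operands ready
cycle 21: I5 complete
cycle 22: R5←I5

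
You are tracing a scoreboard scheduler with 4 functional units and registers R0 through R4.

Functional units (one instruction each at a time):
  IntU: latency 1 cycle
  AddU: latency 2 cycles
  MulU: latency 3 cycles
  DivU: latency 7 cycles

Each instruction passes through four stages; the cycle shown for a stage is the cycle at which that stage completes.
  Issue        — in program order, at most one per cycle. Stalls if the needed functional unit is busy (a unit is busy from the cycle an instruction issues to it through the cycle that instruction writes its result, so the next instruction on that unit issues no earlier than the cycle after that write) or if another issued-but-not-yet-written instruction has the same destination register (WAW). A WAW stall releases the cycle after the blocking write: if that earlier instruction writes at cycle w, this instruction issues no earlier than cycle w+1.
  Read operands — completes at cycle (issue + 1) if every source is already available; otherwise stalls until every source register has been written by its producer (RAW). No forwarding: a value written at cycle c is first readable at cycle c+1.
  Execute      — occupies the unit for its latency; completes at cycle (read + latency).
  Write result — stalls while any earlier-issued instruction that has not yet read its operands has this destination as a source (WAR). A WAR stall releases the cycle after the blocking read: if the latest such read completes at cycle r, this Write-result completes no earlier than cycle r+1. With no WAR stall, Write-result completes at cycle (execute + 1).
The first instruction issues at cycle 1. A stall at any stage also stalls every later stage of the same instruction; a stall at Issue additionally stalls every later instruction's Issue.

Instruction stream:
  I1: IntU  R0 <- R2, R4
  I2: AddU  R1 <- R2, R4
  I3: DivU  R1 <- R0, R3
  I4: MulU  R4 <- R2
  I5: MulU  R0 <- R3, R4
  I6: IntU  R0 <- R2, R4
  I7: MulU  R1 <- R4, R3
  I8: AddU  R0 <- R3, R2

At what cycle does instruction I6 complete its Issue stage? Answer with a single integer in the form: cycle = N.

cycle = 20

cycle 1: I1→IntU
cycle 2: I1 RO · I2→AddU
cycle 3: I1 EX · I2 RO
cycle 4: I1 WR R0
cycle 5: I2 EX
cycle 6: I2 WR R1
cycle 7: I3→DivU
cycle 8: I3 RO · I4→MulU
cycle 9: I4 RO
cycle 12: I4 EX
cycle 13: I4 WR R4
cycle 14: I5→MulU
cycle 15: I3 EX · I5 RO
cycle 16: I3 WR R1
cycle 18: I5 EX
cycle 19: I5 WR R0
cycle 20: I6→IntU
cycle 21: I6 RO · I7→MulU
cycle 22: I6 EX · I7 RO
cycle 23: I6 WR R0
cycle 24: I8→AddU
cycle 25: I7 EX · I8 RO
cycle 26: I7 WR R1
cycle 27: I8 EX
cycle 28: I8 WR R0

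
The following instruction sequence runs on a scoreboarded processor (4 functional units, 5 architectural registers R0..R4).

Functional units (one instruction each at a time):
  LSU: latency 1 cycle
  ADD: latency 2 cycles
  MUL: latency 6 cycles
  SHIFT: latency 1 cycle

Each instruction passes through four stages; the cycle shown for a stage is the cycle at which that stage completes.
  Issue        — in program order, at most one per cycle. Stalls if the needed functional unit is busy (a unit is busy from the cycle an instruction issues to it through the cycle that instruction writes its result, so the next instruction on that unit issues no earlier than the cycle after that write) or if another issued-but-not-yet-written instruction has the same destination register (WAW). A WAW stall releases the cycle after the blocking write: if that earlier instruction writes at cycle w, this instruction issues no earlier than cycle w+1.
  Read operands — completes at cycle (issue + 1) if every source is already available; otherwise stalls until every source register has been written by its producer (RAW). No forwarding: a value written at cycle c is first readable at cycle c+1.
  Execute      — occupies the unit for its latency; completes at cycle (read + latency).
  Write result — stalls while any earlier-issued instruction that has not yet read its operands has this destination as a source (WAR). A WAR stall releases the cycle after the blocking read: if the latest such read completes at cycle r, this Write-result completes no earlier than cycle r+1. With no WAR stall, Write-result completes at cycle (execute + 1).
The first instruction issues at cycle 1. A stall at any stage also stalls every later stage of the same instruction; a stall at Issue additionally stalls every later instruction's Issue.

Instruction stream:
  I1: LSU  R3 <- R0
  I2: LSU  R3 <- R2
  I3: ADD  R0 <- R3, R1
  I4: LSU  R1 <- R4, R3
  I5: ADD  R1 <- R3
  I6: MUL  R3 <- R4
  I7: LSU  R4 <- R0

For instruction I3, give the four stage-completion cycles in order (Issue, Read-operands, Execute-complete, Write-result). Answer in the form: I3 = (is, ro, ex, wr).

I3 = (6, 9, 11, 12)

[1] issue I1 (LSU)
[2] I1 read-ops
[3] I1 finished on LSU
[4] I1→R3
[5] issue I2 (LSU)
[6] I2 read-ops, issue I3 (ADD)
[7] I2 finished on LSU
[8] I2→R3
[9] I3 read-ops, issue I4 (LSU)
[10] I4 read-ops
[11] I3 finished on ADD, I4 finished on LSU
[12] I3→R0, I4→R1
[13] issue I5 (ADD)
[14] I5 read-ops, issue I6 (MUL)
[15] I6 read-ops, issue I7 (LSU)
[16] I5 finished on ADD, I7 read-ops
[17] I5→R1, I7 finished on LSU
[18] I7→R4
[21] I6 finished on MUL
[22] I6→R3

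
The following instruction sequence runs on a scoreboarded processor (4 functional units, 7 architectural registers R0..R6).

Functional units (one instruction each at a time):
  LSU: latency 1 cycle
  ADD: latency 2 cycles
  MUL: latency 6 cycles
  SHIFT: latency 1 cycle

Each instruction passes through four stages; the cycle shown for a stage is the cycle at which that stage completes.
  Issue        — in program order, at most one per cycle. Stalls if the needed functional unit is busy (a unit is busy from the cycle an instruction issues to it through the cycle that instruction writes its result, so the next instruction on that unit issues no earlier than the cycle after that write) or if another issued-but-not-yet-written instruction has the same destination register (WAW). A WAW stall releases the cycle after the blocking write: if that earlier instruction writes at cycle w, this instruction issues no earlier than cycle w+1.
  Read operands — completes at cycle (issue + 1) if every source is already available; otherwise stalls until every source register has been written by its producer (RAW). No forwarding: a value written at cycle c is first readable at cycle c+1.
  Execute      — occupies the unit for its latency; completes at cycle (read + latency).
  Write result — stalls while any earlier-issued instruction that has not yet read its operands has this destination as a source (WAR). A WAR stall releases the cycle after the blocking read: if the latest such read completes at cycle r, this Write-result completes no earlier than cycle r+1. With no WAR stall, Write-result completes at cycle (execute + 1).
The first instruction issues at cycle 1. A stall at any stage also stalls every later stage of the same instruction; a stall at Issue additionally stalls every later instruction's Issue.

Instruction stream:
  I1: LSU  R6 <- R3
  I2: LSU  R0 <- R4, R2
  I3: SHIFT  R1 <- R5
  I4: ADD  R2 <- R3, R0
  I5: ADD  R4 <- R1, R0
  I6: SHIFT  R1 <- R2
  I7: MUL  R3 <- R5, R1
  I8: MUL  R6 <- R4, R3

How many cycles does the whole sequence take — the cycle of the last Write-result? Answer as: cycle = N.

cycle 1: I1 issues→LSU
cycle 2: I1 reads
cycle 3: I1 exec-done
cycle 4: I1 writes R6
cycle 5: I2 issues→LSU
cycle 6: I2 reads · I3 issues→SHIFT
cycle 7: I2 exec-done · I3 reads · I4 issues→ADD
cycle 8: I2 writes R0 · I3 exec-done
cycle 9: I3 writes R1 · I4 reads
cycle 11: I4 exec-done
cycle 12: I4 writes R2
cycle 13: I5 issues→ADD
cycle 14: I5 reads · I6 issues→SHIFT
cycle 15: I6 reads · I7 issues→MUL
cycle 16: I5 exec-done · I6 exec-done
cycle 17: I5 writes R4 · I6 writes R1
cycle 18: I7 reads
cycle 24: I7 exec-done
cycle 25: I7 writes R3
cycle 26: I8 issues→MUL
cycle 27: I8 reads
cycle 33: I8 exec-done
cycle 34: I8 writes R6

cycle = 34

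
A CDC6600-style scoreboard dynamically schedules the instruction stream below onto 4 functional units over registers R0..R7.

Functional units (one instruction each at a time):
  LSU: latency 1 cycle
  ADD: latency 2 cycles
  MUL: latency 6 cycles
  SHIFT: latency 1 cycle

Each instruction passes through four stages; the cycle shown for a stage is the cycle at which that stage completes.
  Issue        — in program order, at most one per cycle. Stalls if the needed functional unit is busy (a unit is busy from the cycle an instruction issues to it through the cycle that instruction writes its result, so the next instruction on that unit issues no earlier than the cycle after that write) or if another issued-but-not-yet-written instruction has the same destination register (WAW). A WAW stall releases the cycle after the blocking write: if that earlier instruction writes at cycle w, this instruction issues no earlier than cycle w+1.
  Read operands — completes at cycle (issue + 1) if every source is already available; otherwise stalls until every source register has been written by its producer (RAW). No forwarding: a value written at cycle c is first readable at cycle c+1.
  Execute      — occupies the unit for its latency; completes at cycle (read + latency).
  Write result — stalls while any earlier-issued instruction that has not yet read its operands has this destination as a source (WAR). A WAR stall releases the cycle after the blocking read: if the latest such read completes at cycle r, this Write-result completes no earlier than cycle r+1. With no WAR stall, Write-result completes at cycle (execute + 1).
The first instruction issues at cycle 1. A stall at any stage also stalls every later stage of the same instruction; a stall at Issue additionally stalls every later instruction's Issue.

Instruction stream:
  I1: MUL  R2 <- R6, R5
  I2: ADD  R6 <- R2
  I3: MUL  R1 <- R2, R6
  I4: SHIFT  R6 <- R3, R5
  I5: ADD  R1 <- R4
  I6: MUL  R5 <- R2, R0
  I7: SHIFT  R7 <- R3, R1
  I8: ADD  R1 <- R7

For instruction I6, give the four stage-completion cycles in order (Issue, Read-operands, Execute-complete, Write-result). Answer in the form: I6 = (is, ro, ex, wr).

I6 = (23, 24, 30, 31)

cycle 1: I1→MUL
cycle 2: I1 RO; I2→ADD
cycle 8: I1 EX
cycle 9: I1 WR R2
cycle 10: I2 RO; I3→MUL
cycle 12: I2 EX
cycle 13: I2 WR R6
cycle 14: I3 RO; I4→SHIFT
cycle 15: I4 RO
cycle 16: I4 EX
cycle 17: I4 WR R6
cycle 20: I3 EX
cycle 21: I3 WR R1
cycle 22: I5→ADD
cycle 23: I5 RO; I6→MUL
cycle 24: I6 RO; I7→SHIFT
cycle 25: I5 EX
cycle 26: I5 WR R1
cycle 27: I7 RO; I8→ADD
cycle 28: I7 EX
cycle 29: I7 WR R7
cycle 30: I6 EX; I8 RO
cycle 31: I6 WR R5
cycle 32: I8 EX
cycle 33: I8 WR R1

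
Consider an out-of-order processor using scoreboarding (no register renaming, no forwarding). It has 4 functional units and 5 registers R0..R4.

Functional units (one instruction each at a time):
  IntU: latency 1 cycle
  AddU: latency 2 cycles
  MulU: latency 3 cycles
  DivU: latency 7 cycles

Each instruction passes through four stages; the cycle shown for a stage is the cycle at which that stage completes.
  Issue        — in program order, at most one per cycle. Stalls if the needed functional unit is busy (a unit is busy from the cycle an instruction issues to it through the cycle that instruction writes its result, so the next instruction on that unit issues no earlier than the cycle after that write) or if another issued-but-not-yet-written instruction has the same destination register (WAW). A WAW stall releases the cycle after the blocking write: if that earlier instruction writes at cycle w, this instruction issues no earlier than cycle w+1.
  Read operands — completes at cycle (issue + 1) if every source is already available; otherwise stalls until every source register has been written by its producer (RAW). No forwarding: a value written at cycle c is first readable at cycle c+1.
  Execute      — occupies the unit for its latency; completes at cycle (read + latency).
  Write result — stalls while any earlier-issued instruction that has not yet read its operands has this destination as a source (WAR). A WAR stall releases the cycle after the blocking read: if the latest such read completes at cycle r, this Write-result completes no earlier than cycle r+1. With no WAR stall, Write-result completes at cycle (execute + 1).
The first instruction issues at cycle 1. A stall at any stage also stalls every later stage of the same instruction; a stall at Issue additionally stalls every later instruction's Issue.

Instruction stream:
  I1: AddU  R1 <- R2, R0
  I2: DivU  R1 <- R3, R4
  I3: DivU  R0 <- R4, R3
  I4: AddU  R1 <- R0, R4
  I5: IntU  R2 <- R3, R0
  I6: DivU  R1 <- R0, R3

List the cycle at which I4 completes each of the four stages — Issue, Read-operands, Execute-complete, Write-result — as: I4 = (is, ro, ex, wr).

I4 = (17, 26, 28, 29)

I1  is:1  ro:2  ex:4  wr:5
I2  is:6  ro:7  ex:14  wr:15  — WAW R1: wait I1 write@5
I3  is:16  ro:17  ex:24  wr:25  — struct: DivU busy until I2 writes@15
I4  is:17  ro:26  ex:28  wr:29  — RAW R0: wait I3 write@25
I5  is:18  ro:26  ex:27  wr:28  — RAW R0: wait I3 write@25
I6  is:30  ro:31  ex:38  wr:39  — WAW R1: wait I4 write@29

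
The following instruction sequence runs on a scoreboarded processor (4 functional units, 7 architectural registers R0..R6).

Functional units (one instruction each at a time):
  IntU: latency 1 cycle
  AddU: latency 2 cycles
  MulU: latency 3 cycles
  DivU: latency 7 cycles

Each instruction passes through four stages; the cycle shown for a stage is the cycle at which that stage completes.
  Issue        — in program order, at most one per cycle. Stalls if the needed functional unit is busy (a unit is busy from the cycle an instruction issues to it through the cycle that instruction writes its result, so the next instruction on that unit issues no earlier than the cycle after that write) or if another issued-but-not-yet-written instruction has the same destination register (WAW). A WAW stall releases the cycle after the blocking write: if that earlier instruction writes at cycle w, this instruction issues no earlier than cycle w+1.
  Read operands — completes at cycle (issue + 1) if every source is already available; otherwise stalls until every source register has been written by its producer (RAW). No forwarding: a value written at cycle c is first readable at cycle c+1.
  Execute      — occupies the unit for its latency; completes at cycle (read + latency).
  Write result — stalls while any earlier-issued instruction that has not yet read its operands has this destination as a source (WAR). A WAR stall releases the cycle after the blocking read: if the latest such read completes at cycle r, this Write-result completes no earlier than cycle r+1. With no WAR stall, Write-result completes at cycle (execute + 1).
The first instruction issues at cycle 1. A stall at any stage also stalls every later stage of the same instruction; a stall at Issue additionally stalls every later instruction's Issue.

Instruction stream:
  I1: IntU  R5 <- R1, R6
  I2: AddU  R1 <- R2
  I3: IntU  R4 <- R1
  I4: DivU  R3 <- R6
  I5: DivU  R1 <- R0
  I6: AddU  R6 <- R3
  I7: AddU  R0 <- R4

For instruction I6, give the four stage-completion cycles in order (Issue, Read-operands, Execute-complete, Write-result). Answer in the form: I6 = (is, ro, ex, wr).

I1 -> (1, 2, 3, 4)
I2 -> (2, 3, 5, 6)
I3 -> (5, 7, 8, 9)  // struct: IntU busy until I1 writes@4, RAW R1: wait I2 write@6
I4 -> (6, 7, 14, 15)
I5 -> (16, 17, 24, 25)  // struct: DivU busy until I4 writes@15
I6 -> (17, 18, 20, 21)
I7 -> (22, 23, 25, 26)  // struct: AddU busy until I6 writes@21

I6 = (17, 18, 20, 21)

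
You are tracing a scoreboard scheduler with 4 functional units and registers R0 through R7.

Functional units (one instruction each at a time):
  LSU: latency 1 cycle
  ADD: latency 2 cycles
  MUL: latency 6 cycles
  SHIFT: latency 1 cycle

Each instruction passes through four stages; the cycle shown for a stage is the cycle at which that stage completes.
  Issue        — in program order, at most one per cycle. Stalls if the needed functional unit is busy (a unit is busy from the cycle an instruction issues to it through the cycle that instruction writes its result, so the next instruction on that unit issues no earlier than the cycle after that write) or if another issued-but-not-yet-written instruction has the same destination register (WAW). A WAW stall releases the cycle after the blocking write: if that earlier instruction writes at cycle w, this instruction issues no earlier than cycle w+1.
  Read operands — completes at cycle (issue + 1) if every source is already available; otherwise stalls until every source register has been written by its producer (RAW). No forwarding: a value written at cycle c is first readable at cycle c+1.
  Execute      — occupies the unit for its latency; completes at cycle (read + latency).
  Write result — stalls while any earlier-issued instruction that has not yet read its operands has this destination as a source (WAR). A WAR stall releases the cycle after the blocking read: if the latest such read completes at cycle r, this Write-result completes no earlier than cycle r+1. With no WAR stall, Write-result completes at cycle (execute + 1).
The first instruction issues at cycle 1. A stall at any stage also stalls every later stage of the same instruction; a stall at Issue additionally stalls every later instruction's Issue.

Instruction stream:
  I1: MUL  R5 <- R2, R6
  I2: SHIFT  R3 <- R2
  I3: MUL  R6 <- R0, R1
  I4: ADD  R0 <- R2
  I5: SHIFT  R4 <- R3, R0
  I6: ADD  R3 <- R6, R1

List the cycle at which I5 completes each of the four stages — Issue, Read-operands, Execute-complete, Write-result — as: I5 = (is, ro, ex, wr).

I5 = (12, 16, 17, 18)

[I1] 1/2/8/9
[I2] 2/3/4/5
[I3] 10/11/17/18  (struct: MUL busy until I1 writes@9)
[I4] 11/12/14/15
[I5] 12/16/17/18  (RAW R0: wait I4 write@15)
[I6] 16/19/21/22  (struct: ADD busy until I4 writes@15; RAW R6: wait I3 write@18)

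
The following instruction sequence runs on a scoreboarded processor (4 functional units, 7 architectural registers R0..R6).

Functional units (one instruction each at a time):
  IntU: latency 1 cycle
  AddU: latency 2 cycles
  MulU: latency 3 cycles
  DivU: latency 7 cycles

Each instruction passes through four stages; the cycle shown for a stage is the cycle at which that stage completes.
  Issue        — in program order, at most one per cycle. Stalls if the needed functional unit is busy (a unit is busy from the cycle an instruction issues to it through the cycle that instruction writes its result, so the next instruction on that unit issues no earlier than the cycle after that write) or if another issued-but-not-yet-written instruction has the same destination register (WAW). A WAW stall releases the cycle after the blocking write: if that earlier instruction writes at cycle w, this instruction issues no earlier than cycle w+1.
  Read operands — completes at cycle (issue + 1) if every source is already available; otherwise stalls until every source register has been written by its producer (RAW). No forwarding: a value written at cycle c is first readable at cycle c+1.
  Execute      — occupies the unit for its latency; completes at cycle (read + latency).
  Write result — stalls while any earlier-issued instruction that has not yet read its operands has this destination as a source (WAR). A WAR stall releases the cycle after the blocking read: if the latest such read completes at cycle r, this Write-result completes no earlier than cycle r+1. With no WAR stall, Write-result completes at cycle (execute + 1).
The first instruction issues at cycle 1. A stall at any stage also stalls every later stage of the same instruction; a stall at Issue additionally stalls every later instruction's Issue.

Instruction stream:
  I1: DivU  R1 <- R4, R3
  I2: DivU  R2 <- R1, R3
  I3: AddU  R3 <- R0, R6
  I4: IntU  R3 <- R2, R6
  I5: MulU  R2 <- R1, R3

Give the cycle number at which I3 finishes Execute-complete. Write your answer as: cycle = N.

cycle = 15

c1: I1 issues→DivU
c2: I1 reads
c9: I1 exec-done
c10: I1 writes R1
c11: I2 issues→DivU
c12: I2 reads, I3 issues→AddU
c13: I3 reads
c15: I3 exec-done
c16: I3 writes R3
c17: I4 issues→IntU
c19: I2 exec-done
c20: I2 writes R2
c21: I4 reads, I5 issues→MulU
c22: I4 exec-done
c23: I4 writes R3
c24: I5 reads
c27: I5 exec-done
c28: I5 writes R2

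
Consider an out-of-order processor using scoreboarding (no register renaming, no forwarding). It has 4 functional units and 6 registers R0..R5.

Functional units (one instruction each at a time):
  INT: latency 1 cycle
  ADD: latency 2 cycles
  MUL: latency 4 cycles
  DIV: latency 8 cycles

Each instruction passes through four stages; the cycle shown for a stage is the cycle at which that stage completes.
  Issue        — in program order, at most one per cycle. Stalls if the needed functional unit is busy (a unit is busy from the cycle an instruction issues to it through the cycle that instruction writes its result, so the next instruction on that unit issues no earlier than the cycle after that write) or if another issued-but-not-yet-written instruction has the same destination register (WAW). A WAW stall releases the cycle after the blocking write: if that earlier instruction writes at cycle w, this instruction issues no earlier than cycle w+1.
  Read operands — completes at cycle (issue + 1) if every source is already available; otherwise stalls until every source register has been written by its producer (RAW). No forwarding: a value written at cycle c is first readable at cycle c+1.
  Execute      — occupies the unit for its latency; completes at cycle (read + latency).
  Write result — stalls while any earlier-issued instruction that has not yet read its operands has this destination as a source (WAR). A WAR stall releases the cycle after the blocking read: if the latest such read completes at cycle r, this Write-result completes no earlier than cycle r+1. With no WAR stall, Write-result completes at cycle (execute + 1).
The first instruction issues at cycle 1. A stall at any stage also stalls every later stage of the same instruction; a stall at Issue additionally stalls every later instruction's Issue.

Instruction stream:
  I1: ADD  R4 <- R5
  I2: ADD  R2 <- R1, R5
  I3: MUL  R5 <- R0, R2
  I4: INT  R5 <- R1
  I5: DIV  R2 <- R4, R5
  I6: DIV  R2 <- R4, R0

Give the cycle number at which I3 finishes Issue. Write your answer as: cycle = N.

I1  is:1  ro:2  ex:4  wr:5
I2  is:6  ro:7  ex:9  wr:10  — struct: ADD busy until I1 writes@5
I3  is:7  ro:11  ex:15  wr:16  — RAW R2: wait I2 write@10
I4  is:17  ro:18  ex:19  wr:20  — WAW R5: wait I3 write@16
I5  is:18  ro:21  ex:29  wr:30  — RAW R5: wait I4 write@20
I6  is:31  ro:32  ex:40  wr:41  — struct: DIV busy until I5 writes@30

cycle = 7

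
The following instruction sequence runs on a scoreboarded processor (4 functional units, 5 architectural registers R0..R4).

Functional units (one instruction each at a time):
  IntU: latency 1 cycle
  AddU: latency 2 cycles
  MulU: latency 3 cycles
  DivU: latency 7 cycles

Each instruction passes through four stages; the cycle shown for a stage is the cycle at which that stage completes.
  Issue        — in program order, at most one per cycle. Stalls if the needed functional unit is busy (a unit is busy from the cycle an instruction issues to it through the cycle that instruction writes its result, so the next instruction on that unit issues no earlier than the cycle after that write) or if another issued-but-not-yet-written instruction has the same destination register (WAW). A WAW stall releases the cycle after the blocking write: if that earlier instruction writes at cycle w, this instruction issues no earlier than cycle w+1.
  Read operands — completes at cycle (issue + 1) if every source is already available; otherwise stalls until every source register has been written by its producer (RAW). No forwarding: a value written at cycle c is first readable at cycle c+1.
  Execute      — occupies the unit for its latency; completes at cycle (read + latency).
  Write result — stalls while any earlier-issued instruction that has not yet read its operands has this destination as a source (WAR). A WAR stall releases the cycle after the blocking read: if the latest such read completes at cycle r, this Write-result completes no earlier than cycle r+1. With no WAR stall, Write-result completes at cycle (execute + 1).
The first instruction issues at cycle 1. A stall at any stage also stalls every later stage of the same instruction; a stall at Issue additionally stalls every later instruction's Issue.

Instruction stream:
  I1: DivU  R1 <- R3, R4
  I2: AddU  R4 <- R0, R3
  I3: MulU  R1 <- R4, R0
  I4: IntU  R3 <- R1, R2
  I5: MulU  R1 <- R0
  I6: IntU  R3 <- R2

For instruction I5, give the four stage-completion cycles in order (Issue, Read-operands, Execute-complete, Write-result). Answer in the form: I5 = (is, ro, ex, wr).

c1: I1 issues→DivU
c2: I1 reads | I2 issues→AddU
c3: I2 reads
c5: I2 exec-done
c6: I2 writes R4
c9: I1 exec-done
c10: I1 writes R1
c11: I3 issues→MulU
c12: I3 reads | I4 issues→IntU
c15: I3 exec-done
c16: I3 writes R1
c17: I4 reads | I5 issues→MulU
c18: I4 exec-done | I5 reads
c19: I4 writes R3
c20: I6 issues→IntU
c21: I5 exec-done | I6 reads
c22: I5 writes R1 | I6 exec-done
c23: I6 writes R3

I5 = (17, 18, 21, 22)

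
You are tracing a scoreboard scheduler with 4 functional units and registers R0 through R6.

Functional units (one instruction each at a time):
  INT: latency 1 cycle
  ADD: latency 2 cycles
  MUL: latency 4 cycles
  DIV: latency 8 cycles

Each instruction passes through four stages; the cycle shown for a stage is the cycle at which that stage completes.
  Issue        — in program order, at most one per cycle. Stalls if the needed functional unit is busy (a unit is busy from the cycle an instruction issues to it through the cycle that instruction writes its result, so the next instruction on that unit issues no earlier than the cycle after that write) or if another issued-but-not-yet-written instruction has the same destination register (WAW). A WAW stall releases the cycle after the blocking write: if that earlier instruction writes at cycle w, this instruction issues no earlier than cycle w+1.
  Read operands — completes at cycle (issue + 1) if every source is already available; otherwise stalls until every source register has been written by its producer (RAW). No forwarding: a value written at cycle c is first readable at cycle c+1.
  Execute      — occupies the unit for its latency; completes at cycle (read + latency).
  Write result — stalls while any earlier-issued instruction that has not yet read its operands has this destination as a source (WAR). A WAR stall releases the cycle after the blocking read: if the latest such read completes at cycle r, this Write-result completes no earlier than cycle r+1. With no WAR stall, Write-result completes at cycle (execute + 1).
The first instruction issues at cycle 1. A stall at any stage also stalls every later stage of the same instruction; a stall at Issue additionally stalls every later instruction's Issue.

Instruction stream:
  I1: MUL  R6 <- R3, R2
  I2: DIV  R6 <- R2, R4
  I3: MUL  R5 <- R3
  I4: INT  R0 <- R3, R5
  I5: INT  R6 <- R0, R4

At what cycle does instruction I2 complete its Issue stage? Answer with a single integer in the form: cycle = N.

cycle = 8

I1 -> (1, 2, 6, 7)
I2 -> (8, 9, 17, 18)  // WAW R6: wait I1 write@7
I3 -> (9, 10, 14, 15)
I4 -> (10, 16, 17, 18)  // RAW R5: wait I3 write@15
I5 -> (19, 20, 21, 22)  // struct: INT busy until I4 writes@18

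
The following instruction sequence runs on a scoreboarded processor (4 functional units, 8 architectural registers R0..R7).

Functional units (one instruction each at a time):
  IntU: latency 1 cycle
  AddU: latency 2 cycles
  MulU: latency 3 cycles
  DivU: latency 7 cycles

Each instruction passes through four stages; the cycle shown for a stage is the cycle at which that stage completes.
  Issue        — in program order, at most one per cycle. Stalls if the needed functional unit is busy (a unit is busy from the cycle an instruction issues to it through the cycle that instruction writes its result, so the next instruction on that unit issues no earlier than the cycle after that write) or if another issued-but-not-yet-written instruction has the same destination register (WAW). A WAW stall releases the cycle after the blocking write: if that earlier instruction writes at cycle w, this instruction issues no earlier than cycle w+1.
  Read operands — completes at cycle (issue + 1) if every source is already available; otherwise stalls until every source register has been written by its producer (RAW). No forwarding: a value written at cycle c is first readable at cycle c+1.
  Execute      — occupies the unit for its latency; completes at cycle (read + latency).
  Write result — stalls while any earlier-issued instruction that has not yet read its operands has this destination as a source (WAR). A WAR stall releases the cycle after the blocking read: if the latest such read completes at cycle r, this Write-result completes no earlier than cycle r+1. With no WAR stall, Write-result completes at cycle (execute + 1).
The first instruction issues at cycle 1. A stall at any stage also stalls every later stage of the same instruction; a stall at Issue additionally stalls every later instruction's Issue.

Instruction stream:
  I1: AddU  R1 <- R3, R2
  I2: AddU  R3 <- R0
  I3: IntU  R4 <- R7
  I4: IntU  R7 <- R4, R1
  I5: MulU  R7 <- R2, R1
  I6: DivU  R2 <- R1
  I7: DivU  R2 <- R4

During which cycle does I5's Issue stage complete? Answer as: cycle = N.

[I1] 1/2/4/5
[I2] 6/7/9/10  (struct: AddU busy until I1 writes@5)
[I3] 7/8/9/10
[I4] 11/12/13/14  (struct: IntU busy until I3 writes@10)
[I5] 15/16/19/20  (WAW R7: wait I4 write@14)
[I6] 16/17/24/25
[I7] 26/27/34/35  (struct: DivU busy until I6 writes@25)

cycle = 15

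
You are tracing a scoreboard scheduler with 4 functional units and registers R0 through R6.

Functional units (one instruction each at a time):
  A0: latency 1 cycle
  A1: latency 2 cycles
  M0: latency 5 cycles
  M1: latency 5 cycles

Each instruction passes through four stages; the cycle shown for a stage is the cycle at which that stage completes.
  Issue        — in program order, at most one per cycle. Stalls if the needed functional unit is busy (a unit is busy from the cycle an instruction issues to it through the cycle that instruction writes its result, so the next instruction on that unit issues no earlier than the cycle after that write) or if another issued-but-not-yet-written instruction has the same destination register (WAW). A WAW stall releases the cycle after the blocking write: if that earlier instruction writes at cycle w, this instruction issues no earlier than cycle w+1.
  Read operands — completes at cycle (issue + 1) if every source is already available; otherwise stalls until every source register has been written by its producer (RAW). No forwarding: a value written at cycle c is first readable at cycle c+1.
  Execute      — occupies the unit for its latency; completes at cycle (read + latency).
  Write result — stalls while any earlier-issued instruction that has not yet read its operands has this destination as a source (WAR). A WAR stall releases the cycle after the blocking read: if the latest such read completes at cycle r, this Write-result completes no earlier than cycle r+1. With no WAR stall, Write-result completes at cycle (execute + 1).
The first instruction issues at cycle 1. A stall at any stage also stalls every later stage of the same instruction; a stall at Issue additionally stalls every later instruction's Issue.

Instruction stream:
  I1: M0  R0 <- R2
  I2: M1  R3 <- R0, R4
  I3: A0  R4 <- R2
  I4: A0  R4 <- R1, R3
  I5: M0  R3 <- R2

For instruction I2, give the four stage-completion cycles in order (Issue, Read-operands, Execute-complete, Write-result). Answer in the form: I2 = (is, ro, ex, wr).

I2 = (2, 9, 14, 15)

I1 -> (1, 2, 7, 8)
I2 -> (2, 9, 14, 15)  // RAW R0: wait I1 write@8
I3 -> (3, 4, 5, 10)  // WAR R4: wait I2 read@9
I4 -> (11, 16, 17, 18)  // struct: A0 busy until I3 writes@10, RAW R3: wait I2 write@15
I5 -> (16, 17, 22, 23)  // WAW R3: wait I2 write@15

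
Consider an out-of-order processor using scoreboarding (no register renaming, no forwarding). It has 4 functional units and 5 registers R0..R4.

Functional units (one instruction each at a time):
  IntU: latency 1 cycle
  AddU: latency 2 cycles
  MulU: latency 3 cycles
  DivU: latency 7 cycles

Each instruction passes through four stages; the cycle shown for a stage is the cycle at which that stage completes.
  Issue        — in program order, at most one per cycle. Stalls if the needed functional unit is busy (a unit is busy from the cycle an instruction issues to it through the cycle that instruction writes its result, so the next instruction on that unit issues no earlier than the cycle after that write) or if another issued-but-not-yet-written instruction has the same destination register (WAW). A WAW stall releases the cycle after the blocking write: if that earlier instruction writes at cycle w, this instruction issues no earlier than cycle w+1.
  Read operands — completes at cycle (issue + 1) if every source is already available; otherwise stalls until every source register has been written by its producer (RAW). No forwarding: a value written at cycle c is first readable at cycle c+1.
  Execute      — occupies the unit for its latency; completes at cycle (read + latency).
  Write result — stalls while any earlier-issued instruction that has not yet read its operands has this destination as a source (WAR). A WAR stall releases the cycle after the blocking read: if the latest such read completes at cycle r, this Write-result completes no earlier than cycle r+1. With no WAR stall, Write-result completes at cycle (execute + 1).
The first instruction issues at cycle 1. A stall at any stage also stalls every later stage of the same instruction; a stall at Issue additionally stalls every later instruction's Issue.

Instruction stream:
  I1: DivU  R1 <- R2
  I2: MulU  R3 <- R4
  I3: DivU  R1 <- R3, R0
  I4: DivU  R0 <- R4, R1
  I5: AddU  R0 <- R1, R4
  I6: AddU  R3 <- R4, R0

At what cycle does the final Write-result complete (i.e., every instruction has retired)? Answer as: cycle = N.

c1: I1 dispatched to DivU
c2: I1 operands ready, I2 dispatched to MulU
c3: I2 operands ready
c6: I2 complete
c7: R3←I2
c9: I1 complete
c10: R1←I1
c11: I3 dispatched to DivU
c12: I3 operands ready
c19: I3 complete
c20: R1←I3
c21: I4 dispatched to DivU
c22: I4 operands ready
c29: I4 complete
c30: R0←I4
c31: I5 dispatched to AddU
c32: I5 operands ready
c34: I5 complete
c35: R0←I5
c36: I6 dispatched to AddU
c37: I6 operands ready
c39: I6 complete
c40: R3←I6

cycle = 40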